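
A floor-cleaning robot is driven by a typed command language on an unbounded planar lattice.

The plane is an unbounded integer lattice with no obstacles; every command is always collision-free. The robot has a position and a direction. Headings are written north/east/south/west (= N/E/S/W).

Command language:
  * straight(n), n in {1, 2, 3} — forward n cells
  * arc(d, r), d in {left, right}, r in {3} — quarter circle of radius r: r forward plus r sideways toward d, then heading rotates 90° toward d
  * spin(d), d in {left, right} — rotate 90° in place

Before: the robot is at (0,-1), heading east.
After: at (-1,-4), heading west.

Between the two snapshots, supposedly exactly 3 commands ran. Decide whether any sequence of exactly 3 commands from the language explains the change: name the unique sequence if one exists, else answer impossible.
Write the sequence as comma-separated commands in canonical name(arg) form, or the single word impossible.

key: order matters: swapping straight(2) and arc(right, 3) lands elsewhere
from: at (0,-1), heading east
[1] after straight(2): at (2,-1), heading east
[2] after spin(right): at (2,-1), heading south
[3] after arc(right, 3): at (-1,-4), heading west
uniquely the one of 343 3-step routes that fits.

straight(2), spin(right), arc(right, 3)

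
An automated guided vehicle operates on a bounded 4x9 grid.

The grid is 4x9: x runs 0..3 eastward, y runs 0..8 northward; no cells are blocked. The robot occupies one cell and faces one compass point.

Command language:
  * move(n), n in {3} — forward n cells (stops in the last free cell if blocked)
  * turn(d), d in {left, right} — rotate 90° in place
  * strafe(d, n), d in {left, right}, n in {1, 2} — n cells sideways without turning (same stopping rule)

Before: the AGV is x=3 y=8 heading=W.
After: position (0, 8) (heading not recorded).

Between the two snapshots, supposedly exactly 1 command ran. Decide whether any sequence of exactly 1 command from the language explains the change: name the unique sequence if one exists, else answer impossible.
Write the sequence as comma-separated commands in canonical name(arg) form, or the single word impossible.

t0: x=3 y=8 heading=W
[1] after move(3): x=0 y=8 heading=W
uniquely the one of 7 1-step routes that fits.

move(3)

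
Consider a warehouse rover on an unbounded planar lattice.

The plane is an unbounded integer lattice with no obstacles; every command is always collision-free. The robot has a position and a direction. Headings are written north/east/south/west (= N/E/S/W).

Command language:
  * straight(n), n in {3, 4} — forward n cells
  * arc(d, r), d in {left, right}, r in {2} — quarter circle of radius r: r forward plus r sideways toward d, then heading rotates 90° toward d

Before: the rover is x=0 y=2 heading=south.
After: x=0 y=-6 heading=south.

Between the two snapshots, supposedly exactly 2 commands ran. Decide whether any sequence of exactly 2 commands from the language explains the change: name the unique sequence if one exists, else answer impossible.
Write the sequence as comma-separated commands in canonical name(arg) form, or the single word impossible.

straight(4), straight(4)

key: heading stays S — no command in the sequence turns
t0: x=0 y=2 heading=south
step 1 (straight(4)): x=0 y=-2 heading=south
step 2 (straight(4)): x=0 y=-6 heading=south
no rival 2-sequence matches.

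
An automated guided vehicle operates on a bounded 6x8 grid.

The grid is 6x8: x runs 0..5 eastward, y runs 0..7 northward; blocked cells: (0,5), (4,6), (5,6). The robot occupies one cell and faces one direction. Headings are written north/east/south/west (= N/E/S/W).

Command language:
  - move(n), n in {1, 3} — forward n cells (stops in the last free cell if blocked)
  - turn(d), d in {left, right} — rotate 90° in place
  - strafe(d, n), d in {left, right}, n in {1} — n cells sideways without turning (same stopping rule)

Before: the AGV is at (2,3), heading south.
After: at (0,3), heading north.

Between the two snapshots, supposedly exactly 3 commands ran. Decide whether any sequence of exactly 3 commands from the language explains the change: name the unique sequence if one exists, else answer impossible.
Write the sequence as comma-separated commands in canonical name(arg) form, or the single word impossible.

key: move(3) runs into the grid edge before its full distance
t0: at (2,3), heading south
step 1 (turn(right)): at (2,3), heading west
step 2 (move(3)): at (0,3), heading west
step 3 (turn(right)): at (0,3), heading north
all 216 alternatives checked — unique.

turn(right), move(3), turn(right)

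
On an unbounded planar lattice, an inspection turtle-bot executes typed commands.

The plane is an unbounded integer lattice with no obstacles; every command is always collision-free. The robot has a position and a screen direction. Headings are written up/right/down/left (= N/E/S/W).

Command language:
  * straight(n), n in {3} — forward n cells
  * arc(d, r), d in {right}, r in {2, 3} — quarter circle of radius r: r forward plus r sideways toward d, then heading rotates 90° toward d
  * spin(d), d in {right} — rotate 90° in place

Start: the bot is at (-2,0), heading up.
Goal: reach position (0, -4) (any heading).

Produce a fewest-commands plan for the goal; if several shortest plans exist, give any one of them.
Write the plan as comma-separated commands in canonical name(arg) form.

arc(right, 2), arc(right, 3), arc(right, 3)

t0: at (-2,0), heading up
[1] after arc(right, 2): at (0,2), heading right
[2] after arc(right, 3): at (3,-1), heading down
[3] after arc(right, 3): at (0,-4), heading left
shorter routes all fall short; 3 is best.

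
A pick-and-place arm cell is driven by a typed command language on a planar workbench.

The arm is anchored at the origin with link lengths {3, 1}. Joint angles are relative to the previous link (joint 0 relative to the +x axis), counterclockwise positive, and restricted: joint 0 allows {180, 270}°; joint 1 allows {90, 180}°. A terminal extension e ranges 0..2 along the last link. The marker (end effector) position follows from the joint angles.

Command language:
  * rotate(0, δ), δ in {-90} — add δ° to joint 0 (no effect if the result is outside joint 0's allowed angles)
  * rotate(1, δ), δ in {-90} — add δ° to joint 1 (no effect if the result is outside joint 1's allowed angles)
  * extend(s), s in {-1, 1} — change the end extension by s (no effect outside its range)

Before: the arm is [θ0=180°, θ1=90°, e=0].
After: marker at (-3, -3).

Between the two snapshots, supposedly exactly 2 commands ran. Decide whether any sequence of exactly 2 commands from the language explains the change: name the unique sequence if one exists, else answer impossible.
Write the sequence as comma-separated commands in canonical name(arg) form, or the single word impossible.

from: [θ0=180°, θ1=90°, e=0]
t=1 extend(1) ⇒ [θ0=180°, θ1=90°, e=1]
t=2 extend(1) ⇒ [θ0=180°, θ1=90°, e=2]
all 16 alternatives checked — unique.

extend(1), extend(1)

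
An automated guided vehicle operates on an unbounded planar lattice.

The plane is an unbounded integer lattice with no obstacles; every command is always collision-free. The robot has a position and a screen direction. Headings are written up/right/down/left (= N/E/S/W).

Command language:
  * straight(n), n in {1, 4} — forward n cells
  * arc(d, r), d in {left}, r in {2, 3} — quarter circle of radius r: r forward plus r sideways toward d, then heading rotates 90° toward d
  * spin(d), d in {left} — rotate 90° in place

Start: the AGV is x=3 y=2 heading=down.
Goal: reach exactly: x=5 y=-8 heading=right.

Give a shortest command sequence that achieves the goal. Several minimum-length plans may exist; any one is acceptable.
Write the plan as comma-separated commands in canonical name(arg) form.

straight(4), straight(4), arc(left, 2)

start: x=3 y=2 heading=down
step 1 (straight(4)): x=3 y=-2 heading=down
step 2 (straight(4)): x=3 y=-6 heading=down
step 3 (arc(left, 2)): x=5 y=-8 heading=right
minimal: 3 command(s), checked below 3.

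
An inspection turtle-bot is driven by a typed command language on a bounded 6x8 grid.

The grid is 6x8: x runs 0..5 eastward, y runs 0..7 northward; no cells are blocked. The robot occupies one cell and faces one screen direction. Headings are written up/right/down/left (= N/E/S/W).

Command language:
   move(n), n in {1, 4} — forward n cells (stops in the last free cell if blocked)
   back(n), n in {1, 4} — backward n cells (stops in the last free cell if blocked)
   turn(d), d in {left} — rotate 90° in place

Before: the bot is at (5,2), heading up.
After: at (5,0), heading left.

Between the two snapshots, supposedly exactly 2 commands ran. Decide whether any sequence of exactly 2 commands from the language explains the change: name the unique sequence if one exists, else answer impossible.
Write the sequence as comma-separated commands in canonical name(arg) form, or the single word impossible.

key: running turn(left) before back(4) would end elsewhere — order is forced
t0: at (5,2), heading up
1. back(4) → at (5,0), heading up
2. turn(left) → at (5,0), heading left
no other 2-command option fits: unique.

back(4), turn(left)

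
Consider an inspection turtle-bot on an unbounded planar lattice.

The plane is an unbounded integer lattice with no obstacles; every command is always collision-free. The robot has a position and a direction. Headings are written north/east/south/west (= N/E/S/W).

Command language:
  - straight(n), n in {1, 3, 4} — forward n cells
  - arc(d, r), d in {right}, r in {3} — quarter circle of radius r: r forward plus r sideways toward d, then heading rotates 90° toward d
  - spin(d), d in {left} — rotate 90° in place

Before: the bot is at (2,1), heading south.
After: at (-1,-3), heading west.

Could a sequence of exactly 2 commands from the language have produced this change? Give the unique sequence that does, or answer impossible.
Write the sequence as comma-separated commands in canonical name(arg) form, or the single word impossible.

straight(1), arc(right, 3)

key: running arc(right, 3) before straight(1) would end elsewhere — order is forced
start: at (2,1), heading south
t=1 straight(1) ⇒ at (2,0), heading south
t=2 arc(right, 3) ⇒ at (-1,-3), heading west
all 25 alternatives checked — unique.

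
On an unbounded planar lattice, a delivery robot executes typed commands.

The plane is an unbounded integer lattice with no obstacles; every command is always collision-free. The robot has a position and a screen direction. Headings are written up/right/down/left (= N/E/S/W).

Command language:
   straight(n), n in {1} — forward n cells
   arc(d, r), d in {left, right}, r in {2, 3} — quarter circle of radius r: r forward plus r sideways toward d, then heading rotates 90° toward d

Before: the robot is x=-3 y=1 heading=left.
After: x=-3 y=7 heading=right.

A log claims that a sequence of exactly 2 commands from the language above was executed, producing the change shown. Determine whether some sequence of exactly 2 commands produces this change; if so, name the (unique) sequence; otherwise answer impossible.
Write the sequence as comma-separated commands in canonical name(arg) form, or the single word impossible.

key: cell and facing (now E) both changed — the 2 commands mix motion and turning
begin: x=-3 y=1 heading=left
step 1 (arc(right, 3)): x=-6 y=4 heading=up
step 2 (arc(right, 3)): x=-3 y=7 heading=right
no rival 2-sequence matches.

arc(right, 3), arc(right, 3)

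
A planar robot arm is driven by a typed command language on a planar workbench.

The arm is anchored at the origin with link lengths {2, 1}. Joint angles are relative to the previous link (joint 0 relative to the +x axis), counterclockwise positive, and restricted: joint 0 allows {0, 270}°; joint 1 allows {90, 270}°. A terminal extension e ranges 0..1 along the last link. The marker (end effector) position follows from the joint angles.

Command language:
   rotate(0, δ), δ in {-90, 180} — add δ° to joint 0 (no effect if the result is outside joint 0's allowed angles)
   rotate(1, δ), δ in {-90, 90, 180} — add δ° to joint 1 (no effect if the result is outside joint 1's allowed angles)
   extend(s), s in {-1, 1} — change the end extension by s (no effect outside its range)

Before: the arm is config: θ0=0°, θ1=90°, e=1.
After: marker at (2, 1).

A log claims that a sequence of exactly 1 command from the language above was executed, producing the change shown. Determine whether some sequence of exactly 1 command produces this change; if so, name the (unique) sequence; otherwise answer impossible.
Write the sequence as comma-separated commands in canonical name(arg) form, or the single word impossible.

start: config: θ0=0°, θ1=90°, e=1
1. extend(-1) → config: θ0=0°, θ1=90°, e=0
uniquely the one of 7 1-step routes that fits.

extend(-1)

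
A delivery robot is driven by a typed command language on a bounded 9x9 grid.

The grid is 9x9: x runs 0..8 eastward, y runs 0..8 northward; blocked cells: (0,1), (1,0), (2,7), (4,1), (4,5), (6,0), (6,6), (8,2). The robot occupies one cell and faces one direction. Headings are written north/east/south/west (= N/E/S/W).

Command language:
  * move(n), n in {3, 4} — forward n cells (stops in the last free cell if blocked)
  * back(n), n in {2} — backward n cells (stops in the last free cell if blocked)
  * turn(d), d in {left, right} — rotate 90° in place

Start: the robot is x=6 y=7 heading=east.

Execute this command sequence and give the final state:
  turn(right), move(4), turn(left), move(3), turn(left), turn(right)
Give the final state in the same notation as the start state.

x=8 y=7 heading=east

begin: x=6 y=7 heading=east
[1] after turn(right): x=6 y=7 heading=south
[2] after move(4): x=6 y=7 heading=south
[3] after turn(left): x=6 y=7 heading=east
[4] after move(3): x=8 y=7 heading=east
[5] after turn(left): x=8 y=7 heading=north
[6] after turn(right): x=8 y=7 heading=east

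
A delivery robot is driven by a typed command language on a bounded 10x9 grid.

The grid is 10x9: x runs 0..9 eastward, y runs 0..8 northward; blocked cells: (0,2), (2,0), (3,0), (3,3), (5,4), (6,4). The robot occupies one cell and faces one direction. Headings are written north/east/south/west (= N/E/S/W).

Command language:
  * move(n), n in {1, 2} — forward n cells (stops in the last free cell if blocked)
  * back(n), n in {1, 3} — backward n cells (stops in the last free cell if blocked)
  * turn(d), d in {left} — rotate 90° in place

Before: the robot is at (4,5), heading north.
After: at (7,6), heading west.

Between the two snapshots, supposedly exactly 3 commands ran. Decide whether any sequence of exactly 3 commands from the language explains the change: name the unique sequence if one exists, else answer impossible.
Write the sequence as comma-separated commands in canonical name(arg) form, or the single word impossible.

move(1), turn(left), back(3)

key: order matters: swapping move(1) and back(3) lands elsewhere
begin: at (4,5), heading north
1. move(1) → at (4,6), heading north
2. turn(left) → at (4,6), heading west
3. back(3) → at (7,6), heading west
no other 3-command option fits: unique.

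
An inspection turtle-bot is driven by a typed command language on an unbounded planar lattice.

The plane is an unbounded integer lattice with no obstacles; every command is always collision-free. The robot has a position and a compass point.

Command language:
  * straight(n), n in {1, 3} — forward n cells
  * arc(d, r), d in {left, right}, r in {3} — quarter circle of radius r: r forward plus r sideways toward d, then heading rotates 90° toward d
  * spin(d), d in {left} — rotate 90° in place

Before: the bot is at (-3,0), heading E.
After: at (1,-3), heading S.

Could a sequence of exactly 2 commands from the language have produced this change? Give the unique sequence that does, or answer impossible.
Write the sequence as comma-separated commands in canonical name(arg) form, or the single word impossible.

key: cell and facing (now S) both changed — the 2 commands mix motion and turning
initial: at (-3,0), heading E
t=1 straight(1) ⇒ at (-2,0), heading E
t=2 arc(right, 3) ⇒ at (1,-3), heading S
no other 2-command option fits: unique.

straight(1), arc(right, 3)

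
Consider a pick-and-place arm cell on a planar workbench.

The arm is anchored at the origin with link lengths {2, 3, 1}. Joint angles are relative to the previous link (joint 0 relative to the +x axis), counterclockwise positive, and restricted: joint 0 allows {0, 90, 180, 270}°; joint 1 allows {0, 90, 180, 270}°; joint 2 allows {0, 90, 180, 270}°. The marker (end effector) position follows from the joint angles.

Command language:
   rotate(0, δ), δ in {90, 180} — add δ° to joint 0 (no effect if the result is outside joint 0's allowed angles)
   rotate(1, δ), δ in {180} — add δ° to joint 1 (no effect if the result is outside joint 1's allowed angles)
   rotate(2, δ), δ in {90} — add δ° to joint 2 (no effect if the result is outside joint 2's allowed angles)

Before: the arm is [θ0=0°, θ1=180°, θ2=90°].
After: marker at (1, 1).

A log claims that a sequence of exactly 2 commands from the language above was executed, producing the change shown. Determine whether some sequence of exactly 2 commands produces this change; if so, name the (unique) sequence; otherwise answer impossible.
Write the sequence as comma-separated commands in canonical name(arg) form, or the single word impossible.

from: [θ0=0°, θ1=180°, θ2=90°]
1. rotate(0, 90) → [θ0=90°, θ1=180°, θ2=90°]
2. rotate(0, 90) → [θ0=180°, θ1=180°, θ2=90°]
uniquely the one of 16 2-step routes that fits.

rotate(0, 90), rotate(0, 90)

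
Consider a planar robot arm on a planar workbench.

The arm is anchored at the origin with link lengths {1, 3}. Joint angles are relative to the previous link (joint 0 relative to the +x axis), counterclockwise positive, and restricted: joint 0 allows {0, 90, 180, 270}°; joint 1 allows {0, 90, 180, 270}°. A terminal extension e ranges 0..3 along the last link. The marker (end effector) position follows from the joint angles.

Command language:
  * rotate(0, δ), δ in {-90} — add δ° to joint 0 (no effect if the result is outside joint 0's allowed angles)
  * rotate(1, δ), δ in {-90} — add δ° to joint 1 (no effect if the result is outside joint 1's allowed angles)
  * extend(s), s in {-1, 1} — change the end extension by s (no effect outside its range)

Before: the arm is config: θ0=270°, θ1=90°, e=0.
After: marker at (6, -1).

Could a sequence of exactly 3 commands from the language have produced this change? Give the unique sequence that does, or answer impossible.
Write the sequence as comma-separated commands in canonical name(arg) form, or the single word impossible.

extend(1), extend(1), extend(1)

t0: config: θ0=270°, θ1=90°, e=0
step 1 (extend(1)): config: θ0=270°, θ1=90°, e=1
step 2 (extend(1)): config: θ0=270°, θ1=90°, e=2
step 3 (extend(1)): config: θ0=270°, θ1=90°, e=3
uniquely the one of 64 3-step routes that fits.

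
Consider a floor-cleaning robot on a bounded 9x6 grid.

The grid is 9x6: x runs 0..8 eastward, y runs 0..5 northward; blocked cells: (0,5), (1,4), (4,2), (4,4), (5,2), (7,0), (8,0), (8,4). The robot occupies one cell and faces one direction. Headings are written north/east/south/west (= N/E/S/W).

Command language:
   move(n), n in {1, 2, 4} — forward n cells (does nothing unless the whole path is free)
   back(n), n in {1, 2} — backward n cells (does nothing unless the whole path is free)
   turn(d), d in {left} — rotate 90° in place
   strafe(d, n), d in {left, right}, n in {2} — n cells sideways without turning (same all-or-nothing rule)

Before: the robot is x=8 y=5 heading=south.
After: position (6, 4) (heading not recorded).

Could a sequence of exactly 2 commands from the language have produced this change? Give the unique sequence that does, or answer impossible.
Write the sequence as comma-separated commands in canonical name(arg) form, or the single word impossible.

strafe(right, 2), move(1)

key: running move(1) before strafe(right, 2) would end elsewhere — order is forced
start: x=8 y=5 heading=south
[1] after strafe(right, 2): x=6 y=5 heading=south
[2] after move(1): x=6 y=4 heading=south
uniquely the one of 64 2-step routes that fits.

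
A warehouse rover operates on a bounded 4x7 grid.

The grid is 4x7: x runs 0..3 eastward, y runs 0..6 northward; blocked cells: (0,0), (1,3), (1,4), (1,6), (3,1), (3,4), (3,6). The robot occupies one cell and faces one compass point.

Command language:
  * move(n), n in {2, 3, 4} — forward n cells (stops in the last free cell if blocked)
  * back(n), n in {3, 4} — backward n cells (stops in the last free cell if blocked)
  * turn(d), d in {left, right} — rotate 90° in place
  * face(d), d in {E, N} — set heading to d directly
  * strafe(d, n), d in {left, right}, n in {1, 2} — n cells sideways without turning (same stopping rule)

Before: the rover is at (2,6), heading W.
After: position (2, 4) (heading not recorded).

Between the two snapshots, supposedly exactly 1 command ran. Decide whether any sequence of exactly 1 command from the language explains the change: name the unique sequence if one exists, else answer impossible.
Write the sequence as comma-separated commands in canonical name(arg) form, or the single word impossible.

t0: at (2,6), heading W
1. strafe(left, 2) → at (2,4), heading W
no other 1-command option fits: unique.

strafe(left, 2)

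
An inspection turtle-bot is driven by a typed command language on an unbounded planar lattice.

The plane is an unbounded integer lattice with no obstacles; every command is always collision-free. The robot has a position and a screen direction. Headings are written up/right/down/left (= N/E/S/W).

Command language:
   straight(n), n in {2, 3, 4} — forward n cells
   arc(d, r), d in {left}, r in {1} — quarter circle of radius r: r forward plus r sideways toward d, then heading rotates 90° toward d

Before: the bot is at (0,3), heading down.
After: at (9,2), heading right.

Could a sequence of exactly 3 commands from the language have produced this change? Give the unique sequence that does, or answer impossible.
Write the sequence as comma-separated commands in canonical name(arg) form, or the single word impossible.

arc(left, 1), straight(4), straight(4)

key: running straight(4) before arc(left, 1) would end elsewhere — order is forced
initial: at (0,3), heading down
t=1 arc(left, 1) ⇒ at (1,2), heading right
t=2 straight(4) ⇒ at (5,2), heading right
t=3 straight(4) ⇒ at (9,2), heading right
all 64 alternatives checked — unique.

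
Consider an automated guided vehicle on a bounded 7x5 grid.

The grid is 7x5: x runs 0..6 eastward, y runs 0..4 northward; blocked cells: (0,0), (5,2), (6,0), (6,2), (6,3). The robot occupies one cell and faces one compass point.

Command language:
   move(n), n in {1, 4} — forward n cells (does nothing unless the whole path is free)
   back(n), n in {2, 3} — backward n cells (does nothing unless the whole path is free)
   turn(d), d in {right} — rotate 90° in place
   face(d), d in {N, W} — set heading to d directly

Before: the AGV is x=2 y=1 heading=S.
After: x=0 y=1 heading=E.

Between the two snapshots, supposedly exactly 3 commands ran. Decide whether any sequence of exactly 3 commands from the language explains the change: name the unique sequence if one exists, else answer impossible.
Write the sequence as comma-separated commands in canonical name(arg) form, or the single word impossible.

key: cell and facing (now E) both changed — the 3 commands mix motion and turning
initial: x=2 y=1 heading=S
step 1 (face(N)): x=2 y=1 heading=N
step 2 (turn(right)): x=2 y=1 heading=E
step 3 (back(2)): x=0 y=1 heading=E
uniquely the one of 343 3-step routes that fits.

face(N), turn(right), back(2)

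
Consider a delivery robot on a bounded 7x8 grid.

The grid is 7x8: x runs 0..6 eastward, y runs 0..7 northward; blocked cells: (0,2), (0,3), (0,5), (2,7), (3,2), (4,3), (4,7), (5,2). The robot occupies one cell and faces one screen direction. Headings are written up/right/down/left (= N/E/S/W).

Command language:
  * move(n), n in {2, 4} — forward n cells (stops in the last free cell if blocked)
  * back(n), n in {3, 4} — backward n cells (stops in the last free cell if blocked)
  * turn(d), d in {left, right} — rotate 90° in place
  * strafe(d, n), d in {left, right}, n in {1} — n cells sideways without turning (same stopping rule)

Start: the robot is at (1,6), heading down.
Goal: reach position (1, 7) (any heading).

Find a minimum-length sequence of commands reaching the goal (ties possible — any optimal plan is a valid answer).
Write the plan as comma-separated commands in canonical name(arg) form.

initial: at (1,6), heading down
step 1 (back(4)): at (1,7), heading down
minimal: 1 command(s), checked below 1.

back(4)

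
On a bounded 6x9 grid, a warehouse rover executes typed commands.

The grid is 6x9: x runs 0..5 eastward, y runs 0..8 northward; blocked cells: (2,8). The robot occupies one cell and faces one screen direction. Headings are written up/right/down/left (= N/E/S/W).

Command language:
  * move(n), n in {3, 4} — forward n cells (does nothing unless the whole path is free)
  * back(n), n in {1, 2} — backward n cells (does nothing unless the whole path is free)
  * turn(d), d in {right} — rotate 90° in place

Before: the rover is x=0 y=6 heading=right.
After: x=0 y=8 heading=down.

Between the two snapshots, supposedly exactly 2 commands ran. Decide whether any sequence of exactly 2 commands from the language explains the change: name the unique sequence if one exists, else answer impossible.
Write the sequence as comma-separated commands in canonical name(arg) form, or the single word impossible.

key: cell and facing (now S) both changed — the 2 commands mix motion and turning
begin: x=0 y=6 heading=right
1. turn(right) → x=0 y=6 heading=down
2. back(2) → x=0 y=8 heading=down
no rival 2-sequence matches.

turn(right), back(2)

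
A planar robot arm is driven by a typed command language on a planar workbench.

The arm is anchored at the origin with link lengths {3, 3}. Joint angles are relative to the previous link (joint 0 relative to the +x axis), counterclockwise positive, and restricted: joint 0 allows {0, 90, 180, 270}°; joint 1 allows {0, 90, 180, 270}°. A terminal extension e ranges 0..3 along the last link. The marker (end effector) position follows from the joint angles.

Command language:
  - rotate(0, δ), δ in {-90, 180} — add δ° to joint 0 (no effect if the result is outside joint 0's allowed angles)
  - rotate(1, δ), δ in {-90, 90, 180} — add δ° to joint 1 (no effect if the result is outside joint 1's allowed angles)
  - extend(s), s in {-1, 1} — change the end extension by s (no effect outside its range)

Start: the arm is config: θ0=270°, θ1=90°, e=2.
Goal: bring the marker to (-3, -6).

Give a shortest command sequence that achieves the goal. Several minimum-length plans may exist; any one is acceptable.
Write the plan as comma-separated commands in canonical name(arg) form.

extend(1), rotate(0, -90)

initial: config: θ0=270°, θ1=90°, e=2
1. extend(1) → config: θ0=270°, θ1=90°, e=3
2. rotate(0, -90) → config: θ0=180°, θ1=90°, e=3
nothing shorter than 2 reaches the goal.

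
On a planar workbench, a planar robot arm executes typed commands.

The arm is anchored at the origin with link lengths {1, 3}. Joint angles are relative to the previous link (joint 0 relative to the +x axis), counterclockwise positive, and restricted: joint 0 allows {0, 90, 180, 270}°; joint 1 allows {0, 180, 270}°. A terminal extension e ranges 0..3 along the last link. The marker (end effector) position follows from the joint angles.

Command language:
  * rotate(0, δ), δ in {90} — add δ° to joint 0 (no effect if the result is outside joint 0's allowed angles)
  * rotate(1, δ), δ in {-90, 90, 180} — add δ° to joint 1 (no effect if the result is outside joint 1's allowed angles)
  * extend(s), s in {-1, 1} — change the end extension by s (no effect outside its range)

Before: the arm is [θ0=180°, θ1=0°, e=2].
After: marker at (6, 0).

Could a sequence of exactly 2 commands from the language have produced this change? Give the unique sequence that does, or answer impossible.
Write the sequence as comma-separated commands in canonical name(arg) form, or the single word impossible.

rotate(0, 90), rotate(0, 90)

start: [θ0=180°, θ1=0°, e=2]
step 1 (rotate(0, 90)): [θ0=270°, θ1=0°, e=2]
step 2 (rotate(0, 90)): [θ0=0°, θ1=0°, e=2]
no other 2-command option fits: unique.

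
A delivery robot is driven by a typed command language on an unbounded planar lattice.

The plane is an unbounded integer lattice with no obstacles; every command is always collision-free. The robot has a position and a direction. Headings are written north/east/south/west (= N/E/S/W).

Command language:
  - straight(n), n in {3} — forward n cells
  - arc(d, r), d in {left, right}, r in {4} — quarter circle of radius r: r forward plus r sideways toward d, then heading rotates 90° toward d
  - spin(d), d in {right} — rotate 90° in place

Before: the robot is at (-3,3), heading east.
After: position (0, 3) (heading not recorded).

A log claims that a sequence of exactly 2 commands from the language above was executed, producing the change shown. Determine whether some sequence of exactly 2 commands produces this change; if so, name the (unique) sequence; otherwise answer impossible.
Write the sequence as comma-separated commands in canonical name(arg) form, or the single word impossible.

straight(3), spin(right)

key: order matters: swapping straight(3) and spin(right) lands elsewhere
from: at (-3,3), heading east
step 1 (straight(3)): at (0,3), heading east
step 2 (spin(right)): at (0,3), heading south
all 16 alternatives checked — unique.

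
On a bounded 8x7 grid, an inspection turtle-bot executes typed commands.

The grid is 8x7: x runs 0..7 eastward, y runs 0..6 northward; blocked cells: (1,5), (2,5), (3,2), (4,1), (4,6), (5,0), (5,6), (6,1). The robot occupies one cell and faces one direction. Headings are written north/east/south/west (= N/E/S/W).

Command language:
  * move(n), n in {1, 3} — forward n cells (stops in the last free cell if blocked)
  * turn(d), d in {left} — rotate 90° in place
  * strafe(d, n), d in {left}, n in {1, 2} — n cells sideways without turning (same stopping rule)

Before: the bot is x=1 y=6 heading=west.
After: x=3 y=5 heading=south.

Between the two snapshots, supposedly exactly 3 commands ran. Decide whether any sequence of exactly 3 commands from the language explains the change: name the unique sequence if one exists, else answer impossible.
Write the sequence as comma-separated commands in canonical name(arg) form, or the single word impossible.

key: order matters: swapping turn(left) and move(1) lands elsewhere
begin: x=1 y=6 heading=west
[1] after turn(left): x=1 y=6 heading=south
[2] after strafe(left, 2): x=3 y=6 heading=south
[3] after move(1): x=3 y=5 heading=south
no other 3-command option fits: unique.

turn(left), strafe(left, 2), move(1)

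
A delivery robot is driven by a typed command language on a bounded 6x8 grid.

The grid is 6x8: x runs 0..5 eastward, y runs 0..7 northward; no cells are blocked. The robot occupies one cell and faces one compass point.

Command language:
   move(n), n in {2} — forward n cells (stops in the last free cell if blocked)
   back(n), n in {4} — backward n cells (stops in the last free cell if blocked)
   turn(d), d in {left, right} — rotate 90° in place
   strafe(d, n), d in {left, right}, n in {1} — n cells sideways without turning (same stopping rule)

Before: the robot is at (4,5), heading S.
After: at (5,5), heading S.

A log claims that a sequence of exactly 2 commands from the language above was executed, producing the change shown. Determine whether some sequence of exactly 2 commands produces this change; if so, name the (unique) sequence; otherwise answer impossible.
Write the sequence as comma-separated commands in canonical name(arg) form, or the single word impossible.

key: the second strafe(left, 1) runs into the grid edge before its full distance
start: at (4,5), heading S
step 1 (strafe(left, 1)): at (5,5), heading S
step 2 (strafe(left, 1)): at (5,5), heading S
uniquely the one of 36 2-step routes that fits.

strafe(left, 1), strafe(left, 1)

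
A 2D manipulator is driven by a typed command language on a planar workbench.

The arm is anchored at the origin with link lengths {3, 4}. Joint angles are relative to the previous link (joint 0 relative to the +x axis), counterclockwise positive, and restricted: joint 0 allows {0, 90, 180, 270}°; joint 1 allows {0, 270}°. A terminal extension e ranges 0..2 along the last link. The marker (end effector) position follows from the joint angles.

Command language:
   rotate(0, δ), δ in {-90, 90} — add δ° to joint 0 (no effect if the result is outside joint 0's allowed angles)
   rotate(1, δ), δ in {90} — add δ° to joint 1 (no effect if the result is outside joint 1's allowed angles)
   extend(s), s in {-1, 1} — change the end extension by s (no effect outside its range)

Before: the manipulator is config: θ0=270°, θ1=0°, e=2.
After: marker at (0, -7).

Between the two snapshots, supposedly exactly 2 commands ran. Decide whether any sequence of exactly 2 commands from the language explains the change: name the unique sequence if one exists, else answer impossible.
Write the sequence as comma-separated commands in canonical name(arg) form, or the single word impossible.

extend(-1), extend(-1)

t0: config: θ0=270°, θ1=0°, e=2
[1] after extend(-1): config: θ0=270°, θ1=0°, e=1
[2] after extend(-1): config: θ0=270°, θ1=0°, e=0
uniquely the one of 25 2-step routes that fits.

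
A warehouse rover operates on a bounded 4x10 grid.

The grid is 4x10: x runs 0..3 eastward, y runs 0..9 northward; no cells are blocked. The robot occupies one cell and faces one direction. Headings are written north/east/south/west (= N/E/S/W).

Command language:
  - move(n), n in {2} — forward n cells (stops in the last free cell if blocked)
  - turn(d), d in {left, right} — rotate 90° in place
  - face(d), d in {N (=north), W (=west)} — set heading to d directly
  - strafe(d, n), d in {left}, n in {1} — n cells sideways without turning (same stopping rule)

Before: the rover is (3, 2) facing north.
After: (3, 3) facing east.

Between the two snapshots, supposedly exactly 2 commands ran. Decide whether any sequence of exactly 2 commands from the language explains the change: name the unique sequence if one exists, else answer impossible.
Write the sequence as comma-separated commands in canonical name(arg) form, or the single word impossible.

key: order matters: swapping turn(right) and strafe(left, 1) lands elsewhere
begin: (3, 2) facing north
step 1 (turn(right)): (3, 2) facing east
step 2 (strafe(left, 1)): (3, 3) facing east
no rival 2-sequence matches.

turn(right), strafe(left, 1)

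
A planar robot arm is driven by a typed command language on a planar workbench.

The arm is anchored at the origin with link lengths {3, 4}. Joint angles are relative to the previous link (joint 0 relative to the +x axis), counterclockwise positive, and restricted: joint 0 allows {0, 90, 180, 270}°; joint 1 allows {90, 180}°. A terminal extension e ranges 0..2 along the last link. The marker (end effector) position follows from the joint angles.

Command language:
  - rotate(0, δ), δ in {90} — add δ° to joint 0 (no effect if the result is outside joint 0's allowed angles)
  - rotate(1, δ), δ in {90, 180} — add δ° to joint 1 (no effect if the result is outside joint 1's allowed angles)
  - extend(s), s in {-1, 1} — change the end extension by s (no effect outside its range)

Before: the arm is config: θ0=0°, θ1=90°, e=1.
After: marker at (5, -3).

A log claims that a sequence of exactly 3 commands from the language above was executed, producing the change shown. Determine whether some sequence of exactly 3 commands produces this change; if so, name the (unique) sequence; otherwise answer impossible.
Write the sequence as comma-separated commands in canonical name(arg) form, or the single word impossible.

rotate(0, 90), rotate(0, 90), rotate(0, 90)

from: config: θ0=0°, θ1=90°, e=1
[1] after rotate(0, 90): config: θ0=90°, θ1=90°, e=1
[2] after rotate(0, 90): config: θ0=180°, θ1=90°, e=1
[3] after rotate(0, 90): config: θ0=270°, θ1=90°, e=1
no rival 3-sequence matches.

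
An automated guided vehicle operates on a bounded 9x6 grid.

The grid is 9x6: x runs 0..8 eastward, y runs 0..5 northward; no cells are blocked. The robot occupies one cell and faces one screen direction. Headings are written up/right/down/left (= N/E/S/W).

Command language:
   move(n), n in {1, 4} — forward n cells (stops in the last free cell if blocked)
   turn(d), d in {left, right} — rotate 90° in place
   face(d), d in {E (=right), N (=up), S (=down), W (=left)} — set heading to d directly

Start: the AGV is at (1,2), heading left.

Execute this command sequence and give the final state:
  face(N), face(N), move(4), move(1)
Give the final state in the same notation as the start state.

from: at (1,2), heading left
step 1 (face(N)): at (1,2), heading up
step 2 (face(N)): at (1,2), heading up
step 3 (move(4)): at (1,5), heading up
step 4 (move(1)): at (1,5), heading up

at (1,5), heading up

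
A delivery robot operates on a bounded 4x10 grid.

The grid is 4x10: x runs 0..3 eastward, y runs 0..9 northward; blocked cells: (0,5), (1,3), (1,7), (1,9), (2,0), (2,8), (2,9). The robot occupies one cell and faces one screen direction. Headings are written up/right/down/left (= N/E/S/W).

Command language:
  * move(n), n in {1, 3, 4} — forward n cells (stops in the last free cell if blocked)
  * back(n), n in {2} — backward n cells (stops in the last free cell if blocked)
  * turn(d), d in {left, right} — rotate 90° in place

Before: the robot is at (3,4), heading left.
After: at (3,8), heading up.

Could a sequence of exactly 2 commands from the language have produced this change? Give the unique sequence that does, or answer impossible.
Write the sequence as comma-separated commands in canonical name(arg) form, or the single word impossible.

key: cell and facing (now N) both changed — the 2 commands mix motion and turning
begin: at (3,4), heading left
1. turn(right) → at (3,4), heading up
2. move(4) → at (3,8), heading up
no other 2-command option fits: unique.

turn(right), move(4)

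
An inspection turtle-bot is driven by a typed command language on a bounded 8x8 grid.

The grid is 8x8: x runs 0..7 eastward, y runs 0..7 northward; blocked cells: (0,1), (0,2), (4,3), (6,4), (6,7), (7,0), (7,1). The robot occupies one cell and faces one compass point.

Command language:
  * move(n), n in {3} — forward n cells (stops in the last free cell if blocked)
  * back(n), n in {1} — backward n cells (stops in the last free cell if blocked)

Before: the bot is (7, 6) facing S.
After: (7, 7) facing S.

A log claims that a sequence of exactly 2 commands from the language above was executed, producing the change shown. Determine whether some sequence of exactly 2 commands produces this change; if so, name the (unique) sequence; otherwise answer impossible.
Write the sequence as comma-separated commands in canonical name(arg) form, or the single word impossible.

back(1), back(1)

key: still facing S at the end — nothing in the sequence rotates
initial: (7, 6) facing S
t=1 back(1) ⇒ (7, 7) facing S
t=2 back(1) ⇒ (7, 7) facing S
no rival 2-sequence matches.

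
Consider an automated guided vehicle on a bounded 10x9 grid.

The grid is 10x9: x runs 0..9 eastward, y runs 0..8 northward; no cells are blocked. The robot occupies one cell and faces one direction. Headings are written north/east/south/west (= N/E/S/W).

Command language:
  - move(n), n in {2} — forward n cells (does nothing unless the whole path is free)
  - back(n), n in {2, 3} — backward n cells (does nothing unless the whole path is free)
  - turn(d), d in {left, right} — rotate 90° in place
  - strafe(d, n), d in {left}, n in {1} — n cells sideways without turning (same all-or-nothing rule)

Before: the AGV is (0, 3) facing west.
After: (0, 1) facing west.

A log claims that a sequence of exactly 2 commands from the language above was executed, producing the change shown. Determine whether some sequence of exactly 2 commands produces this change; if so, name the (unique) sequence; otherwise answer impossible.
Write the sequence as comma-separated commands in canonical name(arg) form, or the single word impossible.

strafe(left, 1), strafe(left, 1)

key: heading stays W — no command in the sequence turns
from: (0, 3) facing west
[1] after strafe(left, 1): (0, 2) facing west
[2] after strafe(left, 1): (0, 1) facing west
no other 2-command option fits: unique.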